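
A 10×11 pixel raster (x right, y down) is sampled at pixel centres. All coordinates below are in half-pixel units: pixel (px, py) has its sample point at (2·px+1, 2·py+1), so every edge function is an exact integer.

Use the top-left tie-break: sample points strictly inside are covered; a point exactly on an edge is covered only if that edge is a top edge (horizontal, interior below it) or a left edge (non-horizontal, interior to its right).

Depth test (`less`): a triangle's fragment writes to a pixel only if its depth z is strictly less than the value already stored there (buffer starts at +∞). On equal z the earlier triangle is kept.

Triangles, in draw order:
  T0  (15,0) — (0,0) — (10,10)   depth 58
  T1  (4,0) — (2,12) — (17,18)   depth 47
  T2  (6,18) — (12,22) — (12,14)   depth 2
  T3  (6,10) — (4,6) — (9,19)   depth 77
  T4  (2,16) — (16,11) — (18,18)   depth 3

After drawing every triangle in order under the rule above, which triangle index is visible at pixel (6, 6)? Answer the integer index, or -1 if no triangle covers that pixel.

T0:
  2·area = 150  (B↔C swapped to make it positive)
  edge (15, 0)→(10, 10): d=(-5,10) right/bottom  bias=-1
  edge (10, 10)→(0, 0): d=(-10,-10) top-left  bias=+0
  edge (0, 0)→(15, 0): d=(15,0) top-left  bias=+0
    (0,0)@(1, 1): e=[135,0,15] → █  [on edge]
    (1,0)@(3, 1): e=[115,20,15] → █
    (2,0)@(5, 1): e=[95,40,15] → █
    (3,0)@(7, 1): e=[75,60,15] → █
    (4,0)@(9, 1): e=[55,80,15] → █
    (5,0)@(11, 1): e=[35,100,15] → █
    (6,0)@(13, 1): e=[15,120,15] → █
    (7,0)@(15, 1): e=[-5,140,15] → ·
    (0,1)@(1, 3): e=[125,-20,45] → ·
    (1,1)@(3, 3): e=[105,0,45] → █  [on edge]
    (7,1)@(15, 3): e=[-15,120,45] → ·
    (1,2)@(3, 5): e=[95,-20,75] → ·
    (2,2)@(5, 5): e=[75,0,75] → █  [on edge]
    (3,3)@(7, 7): e=[45,0,105] → █  [on edge]
    (4,4)@(9, 9): e=[15,0,135] → █  [on edge]
    (5,5)@(11, 11): e=[-15,0,165] → ·  [on edge]
    (6,6)@(13, 13): e=[-45,0,195] → ·  [on edge]
    (7,7)@(15, 15): e=[-75,0,225] → ·  [on edge]
    (8,8)@(17, 17): e=[-105,0,255] → ·  [on edge]
    (9,9)@(19, 19): e=[-135,0,285] → ·  [on edge]
  covered (21 px):
    █ █ █ █ █ █ █ · · ·
    · █ █ █ █ █ █ · · ·
    · · █ █ █ █ · · · ·
    · · · █ █ █ · · · ·
    · · · · █ · · · · ·
    · · · · · · · · · ·
    · · · · · · · · · ·
    · · · · · · · · · ·
    · · · · · · · · · ·
    · · · · · · · · · ·
    · · · · · · · · · ·
T1:
  2·area = 192  (B↔C swapped to make it positive)
  edge (4, 0)→(17, 18): d=(13,18) right/bottom  bias=-1
  edge (17, 18)→(2, 12): d=(-15,-6) top-left  bias=+0
  edge (2, 12)→(4, 0): d=(2,-12) top-left  bias=+0
    (2,1)@(5, 3): e=[21,153,18] → █
    (3,1)@(7, 3): e=[-15,165,42] → ·
    (2,2)@(5, 5): e=[47,123,22] → █
    (3,2)@(7, 5): e=[11,135,46] → █
    (4,2)@(9, 5): e=[-25,147,70] → ·
    (1,3)@(3, 7): e=[109,81,2] → █
    (4,3)@(9, 7): e=[1,117,74] → █
    (5,3)@(11, 7): e=[-35,129,98] → ·
    (1,4)@(3, 9): e=[135,51,6] → █
    (5,4)@(11, 9): e=[-9,99,102] → ·
    (1,5)@(3, 11): e=[161,21,10] → █
    (5,5)@(11, 11): e=[17,69,106] → █
  covered (24 px):
    · · · · · · · · · ·
    · · █ · · · · · · ·
    · · █ █ · · · · · ·
    · █ █ █ █ · · · · ·
    · █ █ █ █ · · · · ·
    · █ █ █ █ █ · · · ·
    · · █ █ █ █ █ · · ·
    · · · · · █ █ · · ·
    · · · · · · · █ · ·
    · · · · · · · · · ·
    · · · · · · · · · ·
T2:
  2·area = 48  (B↔C swapped to make it positive)
  edge (6, 18)→(12, 14): d=(6,-4) top-left  bias=+0
  edge (12, 14)→(12, 22): d=(0,8) right/bottom  bias=-1
  edge (12, 22)→(6, 18): d=(-6,-4) top-left  bias=+0
    (5,7)@(11, 15): e=[2,8,38] → █
    (6,7)@(13, 15): e=[10,-8,46] → ·
    (4,8)@(9, 17): e=[6,24,18] → █
    (6,8)@(13, 17): e=[22,-8,34] → ·
    (4,9)@(9, 19): e=[18,24,6] → █
    (6,9)@(13, 19): e=[34,-8,22] → ·
    (4,10)@(9, 21): e=[30,24,-6] → ·
    (5,10)@(11, 21): e=[38,8,2] → █
    (6,10)@(13, 21): e=[46,-8,10] → ·
  covered (6 px):
    · · · · · · · · · ·
    · · · · · · · · · ·
    · · · · · · · · · ·
    · · · · · · · · · ·
    · · · · · · · · · ·
    · · · · · · · · · ·
    · · · · · · · · · ·
    · · · · · █ · · · ·
    · · · · █ █ · · · ·
    · · · · █ █ · · · ·
    · · · · · █ · · · ·
T3:
  2·area = 6  (B↔C swapped to make it positive)
  edge (6, 10)→(9, 19): d=(3,9) right/bottom  bias=-1
  edge (9, 19)→(4, 6): d=(-5,-13) top-left  bias=+0
  edge (4, 6)→(6, 10): d=(2,4) right/bottom  bias=-1
    (1,0)@(3, 1): e=[0,12,-6] → ·  [on edge]
    (2,3)@(5, 7): e=[0,8,-2] → ·  [on edge]
    (3,6)@(7, 13): e=[0,4,2] → ·  [on edge]
    (4,9)@(9, 19): e=[0,0,6] → ·  [on edge]
  covered (0 px):
    · · · · · · · · · ·
    · · · · · · · · · ·
    · · · · · · · · · ·
    · · · · · · · · · ·
    · · · · · · · · · ·
    · · · · · · · · · ·
    · · · · · · · · · ·
    · · · · · · · · · ·
    · · · · · · · · · ·
    · · · · · · · · · ·
    · · · · · · · · · ·
T4:
  2·area = 108
  edge (2, 16)→(16, 11): d=(14,-5) top-left  bias=+0
  edge (16, 11)→(18, 18): d=(2,7) right/bottom  bias=-1
  edge (18, 18)→(2, 16): d=(-16,-2) top-left  bias=+0
    (5,6)@(11, 13): e=[3,39,66] → █
    (6,6)@(13, 13): e=[13,25,70] → █
    (7,6)@(15, 13): e=[23,11,74] → █
    (8,6)@(17, 13): e=[33,-3,78] → ·
    (2,7)@(5, 15): e=[1,85,22] → █
    (3,7)@(7, 15): e=[11,71,26] → █
    (4,7)@(9, 15): e=[21,57,30] → █
    (8,7)@(17, 15): e=[61,1,46] → █
    (9,7)@(19, 15): e=[71,-13,50] → ·
    (2,8)@(5, 17): e=[29,89,-10] → ·
    (3,8)@(7, 17): e=[39,75,-6] → ·
    (4,8)@(9, 17): e=[49,61,-2] → ·
  covered (14 px):
    · · · · · · · · · ·
    · · · · · · · · · ·
    · · · · · · · · · ·
    · · · · · · · · · ·
    · · · · · · · · · ·
    · · · · · · · · · ·
    · · · · · █ █ █ · ·
    · · █ █ █ █ █ █ █ ·
    · · · · · █ █ █ █ ·
    · · · · · · · · · ·
    · · · · · · · · · ·

Z-buffer (winner per pixel, '.' = empty):
  0 0 0 0 0 0 0 . . .
  . 0 1 0 0 0 0 . . .
  . . 1 1 0 0 . . . .
  . 1 1 1 1 0 . . . .
  . 1 1 1 1 . . . . .
  . 1 1 1 1 1 . . . .
  . . 1 1 1 4 4 4 . .
  . . 4 4 4 2 4 4 4 .
  . . . . 2 2 4 4 4 .
  . . . . 2 2 . . . .
  . . . . . 2 . . . .

Result: 4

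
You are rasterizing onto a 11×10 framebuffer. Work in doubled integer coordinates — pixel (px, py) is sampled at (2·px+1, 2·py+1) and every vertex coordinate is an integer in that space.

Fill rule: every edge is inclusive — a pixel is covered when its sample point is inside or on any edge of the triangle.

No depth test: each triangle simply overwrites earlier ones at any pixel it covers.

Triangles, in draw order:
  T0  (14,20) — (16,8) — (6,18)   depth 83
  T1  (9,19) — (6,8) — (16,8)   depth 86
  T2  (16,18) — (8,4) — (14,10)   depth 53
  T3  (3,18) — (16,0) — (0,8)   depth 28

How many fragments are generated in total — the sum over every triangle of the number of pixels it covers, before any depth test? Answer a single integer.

T0:
  2·area = 100  (B↔C swapped to make it positive)
  edge (14, 20)→(6, 18): d=(-8,-2) inclusive
  edge (6, 18)→(16, 8): d=(10,-10) inclusive
  edge (16, 8)→(14, 20): d=(-2,12) inclusive
    (10,1)@(21, 3): e=[150,0,-50] → ·  [on edge]
    (9,2)@(19, 5): e=[130,0,-30] → ·  [on edge]
    (8,3)@(17, 7): e=[110,0,-10] → ·  [on edge]
    (7,4)@(15, 9): e=[90,0,10] → #  [on edge]
    (8,4)@(17, 9): e=[94,20,-14] → ·
    (6,5)@(13, 11): e=[70,0,30] → #  [on edge]
    (8,5)@(17, 11): e=[78,40,-18] → ·
    (5,6)@(11, 13): e=[50,0,50] → #  [on edge]
    (8,6)@(17, 13): e=[62,60,-22] → ·
    (4,7)@(9, 15): e=[30,0,70] → #  [on edge]
    (7,7)@(15, 15): e=[42,60,-2] → ·
    (3,8)@(7, 17): e=[10,0,90] → #  [on edge]
    (2,9)@(5, 19): e=[-10,0,110] → ·  [on edge]
  covered (15 px):
    · · · · · · · · · · ·
    · · · · · · · · · · ·
    · · · · · · · · · · ·
    · · · · · · · · · · ·
    · · · · · · · # · · ·
    · · · · · · # # · · ·
    · · · · · # # # · · ·
    · · · · # # # · · · ·
    · · · # # # # · · · ·
    · · · · · # # · · · ·
T1:
  2·area = 110
  edge (9, 19)→(6, 8): d=(-3,-11) inclusive
  edge (6, 8)→(16, 8): d=(10,0) inclusive
  edge (16, 8)→(9, 19): d=(-7,11) inclusive
    (3,4)@(7, 9): e=[8,10,92] → #
    (4,4)@(9, 9): e=[30,10,70] → #
    (5,4)@(11, 9): e=[52,10,48] → #
    (6,4)@(13, 9): e=[74,10,26] → #
    (7,4)@(15, 9): e=[96,10,4] → #
    (8,4)@(17, 9): e=[118,10,-18] → ·
    (3,5)@(7, 11): e=[2,30,78] → #
    (7,5)@(15, 11): e=[90,30,-10] → ·
    (3,6)@(7, 13): e=[-4,50,64] → ·
    (4,6)@(9, 13): e=[18,50,42] → #
    (6,6)@(13, 13): e=[62,50,-2] → ·
    (4,7)@(9, 15): e=[12,70,28] → #
    (4,9)@(9, 19): e=[0,110,0] → #  [on edge]
  covered (15 px):
    · · · · · · · · · · ·
    · · · · · · · · · · ·
    · · · · · · · · · · ·
    · · · · · · · · · · ·
    · · · # # # # # · · ·
    · · · # # # # · · · ·
    · · · · # # · · · · ·
    · · · · # # · · · · ·
    · · · · # · · · · · ·
    · · · · # · · · · · ·
T2:
  2·area = 36
  edge (16, 18)→(8, 4): d=(-8,-14) inclusive
  edge (8, 4)→(14, 10): d=(6,6) inclusive
  edge (14, 10)→(16, 18): d=(2,8) inclusive
    (2,0)@(5, 1): e=[-18,0,54] → ·  [on edge]
    (3,1)@(7, 3): e=[-6,0,42] → ·  [on edge]
    (4,2)@(9, 5): e=[6,0,30] → #  [on edge]
    (5,2)@(11, 5): e=[34,-12,14] → ·
    (4,3)@(9, 7): e=[-10,12,34] → ·
    (5,3)@(11, 7): e=[18,0,18] → #  [on edge]
    (6,3)@(13, 7): e=[46,-12,2] → ·
    (5,4)@(11, 9): e=[2,12,22] → #
    (6,4)@(13, 9): e=[30,0,6] → #  [on edge]
    (7,4)@(15, 9): e=[58,-12,-10] → ·
    (5,5)@(11, 11): e=[-14,24,26] → ·
    (6,5)@(13, 11): e=[14,12,10] → #
    (7,5)@(15, 11): e=[42,0,-6] → ·  [on edge]
    (8,6)@(17, 13): e=[54,0,-18] → ·  [on edge]
    (9,7)@(19, 15): e=[66,0,-30] → ·  [on edge]
    (10,8)@(21, 17): e=[78,0,-42] → ·  [on edge]
  covered (6 px):
    · · · · · · · · · · ·
    · · · · · · · · · · ·
    · · · · # · · · · · ·
    · · · · · # · · · · ·
    · · · · · # # · · · ·
    · · · · · · # · · · ·
    · · · · · · · · · · ·
    · · · · · · · # · · ·
    · · · · · · · · · · ·
    · · · · · · · · · · ·
T3:
  2·area = 184  (B↔C swapped to make it positive)
  edge (3, 18)→(0, 8): d=(-3,-10) inclusive
  edge (0, 8)→(16, 0): d=(16,-8) inclusive
  edge (16, 0)→(3, 18): d=(-13,18) inclusive
    (7,0)@(15, 1): e=[171,8,5] → #
    (8,0)@(17, 1): e=[191,24,-31] → ·
    (5,1)@(11, 3): e=[125,8,51] → #
    (6,1)@(13, 3): e=[145,24,15] → #
    (7,1)@(15, 3): e=[165,40,-21] → ·
    (3,2)@(7, 5): e=[79,8,97] → #
    (4,2)@(9, 5): e=[99,24,61] → #
    (6,2)@(13, 5): e=[139,56,-11] → ·
    (1,3)@(3, 7): e=[33,8,143] → #
    (2,3)@(5, 7): e=[53,24,107] → #
    (5,3)@(11, 7): e=[113,72,-1] → ·
    (0,4)@(1, 9): e=[7,24,153] → #
  covered (24 px):
    · · · · · · · # · · ·
    · · · · · # # · · · ·
    · · · # # # · · · · ·
    · # # # # · · · · · ·
    # # # # # · · · · · ·
    # # # # · · · · · · ·
    · # # · · · · · · · ·
    · # # · · · · · · · ·
    · # · · · · · · · · ·
    · · · · · · · · · · ·

Final: 60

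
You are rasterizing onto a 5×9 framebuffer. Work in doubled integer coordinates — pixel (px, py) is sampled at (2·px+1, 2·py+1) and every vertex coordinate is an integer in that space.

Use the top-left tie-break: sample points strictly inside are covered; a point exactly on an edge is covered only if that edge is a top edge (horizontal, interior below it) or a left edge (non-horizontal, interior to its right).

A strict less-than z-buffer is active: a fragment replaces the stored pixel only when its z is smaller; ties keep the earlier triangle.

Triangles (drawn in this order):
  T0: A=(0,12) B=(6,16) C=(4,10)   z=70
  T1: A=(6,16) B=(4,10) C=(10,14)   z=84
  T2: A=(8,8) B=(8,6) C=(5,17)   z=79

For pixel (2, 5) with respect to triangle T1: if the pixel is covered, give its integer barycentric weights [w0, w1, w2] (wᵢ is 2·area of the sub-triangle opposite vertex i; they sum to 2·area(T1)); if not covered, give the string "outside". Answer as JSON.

T0:
  2·area = 28  (B↔C swapped to make it positive)
  edge (0, 12)→(4, 10): d=(4,-2) top-left  bias=+0
  edge (4, 10)→(6, 16): d=(2,6) right/bottom  bias=-1
  edge (6, 16)→(0, 12): d=(-6,-4) top-left  bias=+0
    (0,0)@(1, 1): e=[-42,0,70] → ·  [on edge]
    (1,3)@(3, 7): e=[-14,0,42] → ·  [on edge]
    (1,5)@(3, 11): e=[2,8,18] → #
    (2,5)@(5, 11): e=[6,-4,26] → ·
    (1,6)@(3, 13): e=[10,12,6] → #
    (2,6)@(5, 13): e=[14,0,14] → ·  [on edge]
    (1,7)@(3, 15): e=[18,16,-6] → ·
    (2,7)@(5, 15): e=[22,4,2] → #
    (3,7)@(7, 15): e=[26,-8,10] → ·
    (2,8)@(5, 17): e=[30,8,-10] → ·
  covered (3 px):
    · · · · ·
    · · · · ·
    · · · · ·
    · · · · ·
    · · · · ·
    · # · · ·
    · # · · ·
    · · # · ·
    · · · · ·
T1:
  2·area = 28
  edge (6, 16)→(4, 10): d=(-2,-6) top-left  bias=+0
  edge (4, 10)→(10, 14): d=(6,4) right/bottom  bias=-1
  edge (10, 14)→(6, 16): d=(-4,2) right/bottom  bias=-1
    (0,0)@(1, 1): e=[0,-42,70] → ·  [on edge]
    (1,3)@(3, 7): e=[0,-14,42] → ·  [on edge]
    (2,5)@(5, 11): e=[4,2,22] → #
    (3,5)@(7, 11): e=[16,-6,18] → ·
    (2,6)@(5, 13): e=[0,14,14] → #  [on edge]
    (3,6)@(7, 13): e=[12,6,10] → #
    (4,6)@(9, 13): e=[24,-2,6] → ·
    (2,7)@(5, 15): e=[-4,26,6] → ·
    (3,7)@(7, 15): e=[8,18,2] → #
    (4,7)@(9, 15): e=[20,10,-2] → ·
    (3,8)@(7, 17): e=[4,30,-6] → ·
  covered (4 px):
    · · · · ·
    · · · · ·
    · · · · ·
    · · · · ·
    · · · · ·
    · · # · ·
    · · # # ·
    · · · # ·
    · · · · ·
T2:
  2·area = 6  (B↔C swapped to make it positive)
  edge (8, 8)→(5, 17): d=(-3,9) right/bottom  bias=-1
  edge (5, 17)→(8, 6): d=(3,-11) top-left  bias=+0
  edge (8, 6)→(8, 8): d=(0,2) right/bottom  bias=-1
    (4,2)@(9, 5): e=[0,8,-2] → ·  [on edge]
    (3,5)@(7, 11): e=[0,4,2] → ·  [on edge]
    (2,8)@(5, 17): e=[0,0,6] → ·  [on edge]
  covered (0 px):
    · · · · ·
    · · · · ·
    · · · · ·
    · · · · ·
    · · · · ·
    · · · · ·
    · · · · ·
    · · · · ·
    · · · · ·

Answer: [2,22,4]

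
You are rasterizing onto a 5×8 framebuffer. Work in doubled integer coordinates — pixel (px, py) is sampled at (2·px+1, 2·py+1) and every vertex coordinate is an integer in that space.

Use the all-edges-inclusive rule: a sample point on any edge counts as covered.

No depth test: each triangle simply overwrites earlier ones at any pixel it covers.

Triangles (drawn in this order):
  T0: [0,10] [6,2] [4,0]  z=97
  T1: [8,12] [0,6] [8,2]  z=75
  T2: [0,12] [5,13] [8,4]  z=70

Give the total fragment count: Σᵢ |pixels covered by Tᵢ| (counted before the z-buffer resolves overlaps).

T0:
  2·area = 28  (B↔C swapped to make it positive)
  edge (0, 10)→(4, 0): d=(4,-10) inclusive
  edge (4, 0)→(6, 2): d=(2,2) inclusive
  edge (6, 2)→(0, 10): d=(-6,8) inclusive
    (2,0)@(5, 1): e=[14,0,14] → #  [on edge]
    (3,0)@(7, 1): e=[34,-4,-2] → ·
    (1,1)@(3, 3): e=[2,8,18] → #
    (3,1)@(7, 3): e=[42,0,-14] → ·  [on edge]
    (1,2)@(3, 5): e=[10,12,6] → #
    (2,2)@(5, 5): e=[30,8,-10] → ·
    (4,2)@(9, 5): e=[70,0,-42] → ·  [on edge]
    (1,3)@(3, 7): e=[18,16,-6] → ·
  covered (4 px):
    · · # · ·
    · # # · ·
    · # · · ·
    · · · · ·
    · · · · ·
    · · · · ·
    · · · · ·
    · · · · ·
T1:
  2·area = 80
  edge (8, 12)→(0, 6): d=(-8,-6) inclusive
  edge (0, 6)→(8, 2): d=(8,-4) inclusive
  edge (8, 2)→(8, 12): d=(0,10) inclusive
    (3,1)@(7, 3): e=[66,4,10] → #
    (4,1)@(9, 3): e=[78,12,-10] → ·
    (1,2)@(3, 5): e=[26,4,50] → #
    (2,2)@(5, 5): e=[38,12,30] → #
    (4,2)@(9, 5): e=[62,28,-10] → ·
    (1,3)@(3, 7): e=[10,20,50] → #
    (4,3)@(9, 7): e=[46,44,-10] → ·
    (1,4)@(3, 9): e=[-6,36,50] → ·
    (2,4)@(5, 9): e=[6,44,30] → #
    (4,4)@(9, 9): e=[30,60,-10] → ·
    (2,5)@(5, 11): e=[-10,60,30] → ·
    (3,5)@(7, 11): e=[2,68,10] → #
  covered (10 px):
    · · · · ·
    · · · # ·
    · # # # ·
    · # # # ·
    · · # # ·
    · · · # ·
    · · · · ·
    · · · · ·
T2:
  2·area = 48  (B↔C swapped to make it positive)
  edge (0, 12)→(8, 4): d=(8,-8) inclusive
  edge (8, 4)→(5, 13): d=(-3,9) inclusive
  edge (5, 13)→(0, 12): d=(-5,-1) inclusive
    (4,0)@(9, 1): e=[-16,0,64] → ·  [on edge]
    (4,1)@(9, 3): e=[0,-6,54] → ·  [on edge]
    (3,2)@(7, 5): e=[0,6,42] → #  [on edge]
    (4,2)@(9, 5): e=[16,-12,44] → ·
    (2,3)@(5, 7): e=[0,18,30] → #  [on edge]
    (3,3)@(7, 7): e=[16,0,32] → #  [on edge]
    (4,3)@(9, 7): e=[32,-18,34] → ·
    (1,4)@(3, 9): e=[0,30,18] → #  [on edge]
    (3,4)@(7, 9): e=[32,-6,22] → ·
    (0,5)@(1, 11): e=[0,42,6] → #  [on edge]
    (3,5)@(7, 11): e=[48,-12,12] → ·
    (0,6)@(1, 13): e=[16,36,-4] → ·
    (2,6)@(5, 13): e=[48,0,0] → #  [on edge]
  covered (9 px):
    · · · · ·
    · · · · ·
    · · · # ·
    · · # # ·
    · # # · ·
    # # # · ·
    · · # · ·
    · · · · ·

Result: 23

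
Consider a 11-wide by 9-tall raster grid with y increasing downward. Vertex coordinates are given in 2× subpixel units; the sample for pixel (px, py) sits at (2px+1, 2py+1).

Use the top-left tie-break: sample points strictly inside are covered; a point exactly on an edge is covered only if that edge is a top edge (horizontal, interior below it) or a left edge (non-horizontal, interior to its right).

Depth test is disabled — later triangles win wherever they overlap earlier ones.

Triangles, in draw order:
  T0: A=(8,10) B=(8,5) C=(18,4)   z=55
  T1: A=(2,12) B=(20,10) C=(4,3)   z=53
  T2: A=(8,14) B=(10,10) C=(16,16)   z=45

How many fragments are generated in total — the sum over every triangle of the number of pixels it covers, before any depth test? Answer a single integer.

T0:
  2·area = 50
  edge (8, 10)→(8, 5): d=(0,-5) top-left  bias=+0
  edge (8, 5)→(18, 4): d=(10,-1) top-left  bias=+0
  edge (18, 4)→(8, 10): d=(-10,6) right/bottom  bias=-1
    (4,2)@(9, 5): e=[5,1,44] → #
    (5,2)@(11, 5): e=[15,3,32] → #
    (6,2)@(13, 5): e=[25,5,20] → #
    (7,2)@(15, 5): e=[35,7,8] → #
    (8,2)@(17, 5): e=[45,9,-4] → ·
    (4,3)@(9, 7): e=[5,21,24] → #
    (6,3)@(13, 7): e=[25,25,0] → ·  [on edge]
    (7,3)@(15, 7): e=[35,27,-12] → ·
    (4,4)@(9, 9): e=[5,41,4] → #
    (5,4)@(11, 9): e=[15,43,-8] → ·
    (4,5)@(9, 11): e=[5,61,-16] → ·
    (1,6)@(3, 13): e=[-25,75,0] → ·  [on edge]
  covered (7 px):
    · · · · · · · · · · ·
    · · · · · · · · · · ·
    · · · · # # # # · · ·
    · · · · # # · · · · ·
    · · · · # · · · · · ·
    · · · · · · · · · · ·
    · · · · · · · · · · ·
    · · · · · · · · · · ·
    · · · · · · · · · · ·
T1:
  2·area = 158  (B↔C swapped to make it positive)
  edge (2, 12)→(4, 3): d=(2,-9) top-left  bias=+0
  edge (4, 3)→(20, 10): d=(16,7) right/bottom  bias=-1
  edge (20, 10)→(2, 12): d=(-18,2) right/bottom  bias=-1
    (2,2)@(5, 5): e=[13,25,120] → #
    (3,2)@(7, 5): e=[31,11,116] → #
    (4,2)@(9, 5): e=[49,-3,112] → ·
    (2,3)@(5, 7): e=[17,57,84] → #
    (4,3)@(9, 7): e=[53,29,76] → #
    (5,3)@(11, 7): e=[71,15,72] → #
    (6,3)@(13, 7): e=[89,1,68] → #
    (7,3)@(15, 7): e=[107,-13,64] → ·
    (1,4)@(3, 9): e=[3,103,52] → #
    (7,4)@(15, 9): e=[111,19,28] → #
    (8,4)@(17, 9): e=[129,5,24] → #
    (9,4)@(19, 9): e=[147,-9,20] → ·
    (5,5)@(11, 11): e=[79,79,0] → ·  [on edge]
  covered (19 px):
    · · · · · · · · · · ·
    · · · · · · · · · · ·
    · · # # · · · · · · ·
    · · # # # # # · · · ·
    · # # # # # # # # · ·
    · # # # # · · · · · ·
    · · · · · · · · · · ·
    · · · · · · · · · · ·
    · · · · · · · · · · ·
T2:
  2·area = 36
  edge (8, 14)→(10, 10): d=(2,-4) top-left  bias=+0
  edge (10, 10)→(16, 16): d=(6,6) right/bottom  bias=-1
  edge (16, 16)→(8, 14): d=(-8,-2) top-left  bias=+0
    (0,0)@(1, 1): e=[-54,0,90] → ·  [on edge]
    (1,1)@(3, 3): e=[-42,0,78] → ·  [on edge]
    (2,2)@(5, 5): e=[-30,0,66] → ·  [on edge]
    (3,3)@(7, 7): e=[-18,0,54] → ·  [on edge]
    (4,4)@(9, 9): e=[-6,0,42] → ·  [on edge]
    (5,5)@(11, 11): e=[6,0,30] → ·  [on edge]
    (4,6)@(9, 13): e=[2,24,10] → #
    (5,6)@(11, 13): e=[10,12,14] → #
    (6,6)@(13, 13): e=[18,0,18] → ·  [on edge]
    (4,7)@(9, 15): e=[6,36,-6] → ·
    (5,7)@(11, 15): e=[14,24,-2] → ·
    (6,7)@(13, 15): e=[22,12,2] → #
    (7,7)@(15, 15): e=[30,0,6] → ·  [on edge]
    (8,8)@(17, 17): e=[42,0,-6] → ·  [on edge]
  covered (3 px):
    · · · · · · · · · · ·
    · · · · · · · · · · ·
    · · · · · · · · · · ·
    · · · · · · · · · · ·
    · · · · · · · · · · ·
    · · · · · · · · · · ·
    · · · · # # · · · · ·
    · · · · · · # · · · ·
    · · · · · · · · · · ·

Final: 29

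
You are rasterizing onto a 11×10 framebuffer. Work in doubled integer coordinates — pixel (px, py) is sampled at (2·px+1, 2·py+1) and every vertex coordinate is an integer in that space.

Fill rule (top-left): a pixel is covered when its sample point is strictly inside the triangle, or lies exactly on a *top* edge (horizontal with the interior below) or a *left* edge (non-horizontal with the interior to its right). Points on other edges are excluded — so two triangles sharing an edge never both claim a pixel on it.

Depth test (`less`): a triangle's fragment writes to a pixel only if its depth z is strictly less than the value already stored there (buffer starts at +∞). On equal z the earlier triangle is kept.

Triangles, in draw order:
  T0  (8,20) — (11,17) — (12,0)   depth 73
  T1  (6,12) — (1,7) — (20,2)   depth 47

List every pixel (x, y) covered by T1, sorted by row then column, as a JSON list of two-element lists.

T0:
  2·area = 48  (B↔C swapped to make it positive)
  edge (8, 20)→(12, 0): d=(4,-20) top-left  bias=+0
  edge (12, 0)→(11, 17): d=(-1,17) right/bottom  bias=-1
  edge (11, 17)→(8, 20): d=(-3,3) right/bottom  bias=-1
    (5,2)@(11, 5): e=[0,12,36] → #  [on edge]
    (6,2)@(13, 5): e=[40,-22,30] → ·
    (5,3)@(11, 7): e=[8,10,30] → #
    (6,3)@(13, 7): e=[48,-24,24] → ·
    (10,3)@(21, 7): e=[208,-160,0] → ·  [on edge]
    (5,4)@(11, 9): e=[16,8,24] → #
    (6,4)@(13, 9): e=[56,-26,18] → ·
    (9,4)@(19, 9): e=[176,-128,0] → ·  [on edge]
    (5,5)@(11, 11): e=[24,6,18] → #
    (6,5)@(13, 11): e=[64,-28,12] → ·
    (8,5)@(17, 11): e=[144,-96,0] → ·  [on edge]
    (5,6)@(11, 13): e=[32,4,12] → #
    (7,6)@(15, 13): e=[112,-64,0] → ·  [on edge]
    (4,7)@(9, 15): e=[0,36,12] → #  [on edge]
    (6,7)@(13, 15): e=[80,-32,0] → ·  [on edge]
    (5,8)@(11, 17): e=[48,0,0] → ·  [on edge]
    (4,9)@(9, 19): e=[16,32,0] → ·  [on edge]
  covered (8 px):
    · · · · · · · · · · ·
    · · · · · · · · · · ·
    · · · · · # · · · · ·
    · · · · · # · · · · ·
    · · · · · # · · · · ·
    · · · · · # · · · · ·
    · · · · · # · · · · ·
    · · · · # # · · · · ·
    · · · · # · · · · · ·
    · · · · · · · · · · ·
T1:
  2·area = 120
  edge (6, 12)→(1, 7): d=(-5,-5) top-left  bias=+0
  edge (1, 7)→(20, 2): d=(19,-5) top-left  bias=+0
  edge (20, 2)→(6, 12): d=(-14,10) right/bottom  bias=-1
    (8,1)@(17, 3): e=[100,4,16] → #
    (9,1)@(19, 3): e=[110,14,-4] → ·
    (4,2)@(9, 5): e=[50,2,68] → #
    (5,2)@(11, 5): e=[60,12,48] → #
    (6,2)@(13, 5): e=[70,22,28] → #
    (7,2)@(15, 5): e=[80,32,8] → #
    (8,2)@(17, 5): e=[90,42,-12] → ·
    (0,3)@(1, 7): e=[0,0,120] → #  [on edge]
    (1,3)@(3, 7): e=[10,10,100] → #
    (2,3)@(5, 7): e=[20,20,80] → #
    (3,3)@(7, 7): e=[30,30,60] → #
    (6,3)@(13, 7): e=[60,60,0] → ·  [on edge]
    (1,4)@(3, 9): e=[0,48,72] → #  [on edge]
    (2,5)@(5, 11): e=[0,96,24] → #  [on edge]
    (3,6)@(7, 13): e=[0,144,-24] → ·  [on edge]
    (4,7)@(9, 15): e=[0,192,-72] → ·  [on edge]
    (5,8)@(11, 17): e=[0,240,-120] → ·  [on edge]
    (6,9)@(13, 19): e=[0,288,-168] → ·  [on edge]
  covered (17 px):
    · · · · · · · · · · ·
    · · · · · · · · # · ·
    · · · · # # # # · · ·
    # # # # # # · · · · ·
    · # # # # · · · · · ·
    · · # # · · · · · · ·
    · · · · · · · · · · ·
    · · · · · · · · · · ·
    · · · · · · · · · · ·
    · · · · · · · · · · ·

Answer: [[8,1],[4,2],[5,2],[6,2],[7,2],[0,3],[1,3],[2,3],[3,3],[4,3],[5,3],[1,4],[2,4],[3,4],[4,4],[2,5],[3,5]]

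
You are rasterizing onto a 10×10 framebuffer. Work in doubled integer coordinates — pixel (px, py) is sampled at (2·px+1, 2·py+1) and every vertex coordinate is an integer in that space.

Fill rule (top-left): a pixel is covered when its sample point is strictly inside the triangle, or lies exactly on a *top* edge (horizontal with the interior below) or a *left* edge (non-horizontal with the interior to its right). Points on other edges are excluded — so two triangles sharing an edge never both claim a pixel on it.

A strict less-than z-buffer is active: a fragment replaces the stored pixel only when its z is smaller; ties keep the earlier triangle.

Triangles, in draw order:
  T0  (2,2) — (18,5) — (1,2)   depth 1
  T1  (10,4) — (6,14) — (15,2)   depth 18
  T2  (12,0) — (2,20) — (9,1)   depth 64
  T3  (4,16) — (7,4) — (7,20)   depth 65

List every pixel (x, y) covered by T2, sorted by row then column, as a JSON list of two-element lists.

T0:
  2·area = 3
  edge (2, 2)→(18, 5): d=(16,3) right/bottom  bias=-1
  edge (18, 5)→(1, 2): d=(-17,-3) top-left  bias=+0
  edge (1, 2)→(2, 2): d=(1,0) top-left  bias=+0
    (3,1)@(7, 3): e=[1,1,1] → █
    (4,1)@(9, 3): e=[-5,7,1] → ·
    (3,2)@(7, 5): e=[33,-33,3] → ·
  covered (1 px):
    · · · · · · · · · ·
    · · · █ · · · · · ·
    · · · · · · · · · ·
    · · · · · · · · · ·
    · · · · · · · · · ·
    · · · · · · · · · ·
    · · · · · · · · · ·
    · · · · · · · · · ·
    · · · · · · · · · ·
    · · · · · · · · · ·
T1:
  2·area = 42  (B↔C swapped to make it positive)
  edge (10, 4)→(15, 2): d=(5,-2) top-left  bias=+0
  edge (15, 2)→(6, 14): d=(-9,12) right/bottom  bias=-1
  edge (6, 14)→(10, 4): d=(4,-10) top-left  bias=+0
    (6,1)@(13, 3): e=[1,15,26] → █
    (7,1)@(15, 3): e=[5,-9,46] → ·
    (5,2)@(11, 5): e=[7,21,14] → █
    (6,2)@(13, 5): e=[11,-3,34] → ·
    (4,3)@(9, 7): e=[13,27,2] → █
    (6,3)@(13, 7): e=[21,-21,42] → ·
    (4,4)@(9, 9): e=[23,9,10] → █
    (5,4)@(11, 9): e=[27,-15,30] → ·
    (4,5)@(9, 11): e=[33,-9,18] → ·
  covered (5 px):
    · · · · · · · · · ·
    · · · · · · █ · · ·
    · · · · · █ · · · ·
    · · · · █ █ · · · ·
    · · · · █ · · · · ·
    · · · · · · · · · ·
    · · · · · · · · · ·
    · · · · · · · · · ·
    · · · · · · · · · ·
    · · · · · · · · · ·
T2:
  2·area = 50
  edge (12, 0)→(2, 20): d=(-10,20) right/bottom  bias=-1
  edge (2, 20)→(9, 1): d=(7,-19) top-left  bias=+0
  edge (9, 1)→(12, 0): d=(3,-1) top-left  bias=+0
    (4,0)@(9, 1): e=[50,0,0] → █  [on edge]
    (5,0)@(11, 1): e=[10,38,2] → █
    (6,0)@(13, 1): e=[-30,76,4] → ·
    (1,1)@(3, 3): e=[150,-100,0] → ·  [on edge]
    (4,1)@(9, 3): e=[30,14,6] → █
    (5,1)@(11, 3): e=[-10,52,8] → ·
    (4,2)@(9, 5): e=[10,28,12] → █
    (5,2)@(11, 5): e=[-30,66,14] → ·
    (3,3)@(7, 7): e=[30,4,16] → █
    (4,3)@(9, 7): e=[-10,42,18] → ·
    (3,4)@(7, 9): e=[10,18,22] → █
    (4,4)@(9, 9): e=[-30,56,24] → ·
  covered (7 px):
    · · · · █ █ · · · ·
    · · · · █ · · · · ·
    · · · · █ · · · · ·
    · · · █ · · · · · ·
    · · · █ · · · · · ·
    · · · · · · · · · ·
    · · █ · · · · · · ·
    · · · · · · · · · ·
    · · · · · · · · · ·
    · · · · · · · · · ·
T3:
  2·area = 48
  edge (4, 16)→(7, 4): d=(3,-12) top-left  bias=+0
  edge (7, 4)→(7, 20): d=(0,16) right/bottom  bias=-1
  edge (7, 20)→(4, 16): d=(-3,-4) top-left  bias=+0
    (3,0)@(7, 1): e=[-9,0,57] → ·  [on edge]
    (3,1)@(7, 3): e=[-3,0,51] → ·  [on edge]
    (3,2)@(7, 5): e=[3,0,45] → ·  [on edge]
    (3,3)@(7, 7): e=[9,0,39] → ·  [on edge]
    (3,4)@(7, 9): e=[15,0,33] → ·  [on edge]
    (3,5)@(7, 11): e=[21,0,27] → ·  [on edge]
    (2,6)@(5, 13): e=[3,32,13] → █
    (3,6)@(7, 13): e=[27,0,21] → ·  [on edge]
    (2,7)@(5, 15): e=[9,32,7] → █
    (3,7)@(7, 15): e=[33,0,15] → ·  [on edge]
    (2,8)@(5, 17): e=[15,32,1] → █
    (3,8)@(7, 17): e=[39,0,9] → ·  [on edge]
    (3,9)@(7, 19): e=[45,0,3] → ·  [on edge]
  covered (3 px):
    · · · · · · · · · ·
    · · · · · · · · · ·
    · · · · · · · · · ·
    · · · · · · · · · ·
    · · · · · · · · · ·
    · · · · · · · · · ·
    · · █ · · · · · · ·
    · · █ · · · · · · ·
    · · █ · · · · · · ·
    · · · · · · · · · ·

Result: [[4,0],[5,0],[4,1],[4,2],[3,3],[3,4],[2,6]]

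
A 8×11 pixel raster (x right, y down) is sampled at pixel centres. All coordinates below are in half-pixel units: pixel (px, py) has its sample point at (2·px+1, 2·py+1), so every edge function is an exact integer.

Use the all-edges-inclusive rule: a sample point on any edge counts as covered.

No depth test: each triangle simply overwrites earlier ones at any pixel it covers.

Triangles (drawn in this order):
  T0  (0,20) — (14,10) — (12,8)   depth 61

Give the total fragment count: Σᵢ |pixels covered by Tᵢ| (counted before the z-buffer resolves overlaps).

T0:
  2·area = 48  (B↔C swapped to make it positive)
  edge (0, 20)→(12, 8): d=(12,-12) inclusive
  edge (12, 8)→(14, 10): d=(2,2) inclusive
  edge (14, 10)→(0, 20): d=(-14,10) inclusive
    (2,0)@(5, 1): e=[-168,0,216] → .  [on edge]
    (3,1)@(7, 3): e=[-120,0,168] → .  [on edge]
    (4,2)@(9, 5): e=[-72,0,120] → .  [on edge]
    (7,2)@(15, 5): e=[0,-12,60] → .  [on edge]
    (5,3)@(11, 7): e=[-24,0,72] → .  [on edge]
    (6,3)@(13, 7): e=[0,-4,52] → .  [on edge]
    (5,4)@(11, 9): e=[0,4,44] → X  [on edge]
    (6,4)@(13, 9): e=[24,0,24] → X  [on edge]
    (7,4)@(15, 9): e=[48,-4,4] → .
    (4,5)@(9, 11): e=[0,12,36] → X  [on edge]
    (6,5)@(13, 11): e=[48,4,-4] → .
    (7,5)@(15, 11): e=[72,0,-24] → .  [on edge]
    (3,6)@(7, 13): e=[0,20,28] → X  [on edge]
    (2,7)@(5, 15): e=[0,28,20] → X  [on edge]
    (3,7)@(7, 15): e=[24,24,0] → X  [on edge]
    (1,8)@(3, 17): e=[0,36,12] → X  [on edge]
    (0,9)@(1, 19): e=[0,44,4] → X  [on edge]
  covered (10 px):
    . . . . . . . .
    . . . . . . . .
    . . . . . . . .
    . . . . . . . .
    . . . . . X X .
    . . . . X X . .
    . . . X X . . .
    . . X X . . . .
    . X . . . . . .
    X . . . . . . .
    . . . . . . . .

Final: 10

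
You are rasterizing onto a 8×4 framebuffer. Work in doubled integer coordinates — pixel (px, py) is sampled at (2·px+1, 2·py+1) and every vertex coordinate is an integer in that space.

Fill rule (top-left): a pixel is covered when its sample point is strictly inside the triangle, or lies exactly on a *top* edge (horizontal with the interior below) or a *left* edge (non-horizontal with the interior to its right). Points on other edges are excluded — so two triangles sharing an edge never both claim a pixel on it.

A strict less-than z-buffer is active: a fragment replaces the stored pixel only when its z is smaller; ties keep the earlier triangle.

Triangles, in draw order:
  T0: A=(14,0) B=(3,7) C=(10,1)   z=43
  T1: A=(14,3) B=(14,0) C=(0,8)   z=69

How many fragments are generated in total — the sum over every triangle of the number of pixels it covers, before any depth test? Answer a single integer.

T0:
  2·area = 17
  edge (14, 0)→(3, 7): d=(-11,7) right/bottom  bias=-1
  edge (3, 7)→(10, 1): d=(7,-6) top-left  bias=+0
  edge (10, 1)→(14, 0): d=(4,-1) top-left  bias=+0
    (5,0)@(11, 1): e=[10,6,1] → █
    (6,0)@(13, 1): e=[-4,18,3] → ·
    (4,1)@(9, 3): e=[2,8,7] → █
    (5,1)@(11, 3): e=[-12,20,9] → ·
    (4,2)@(9, 5): e=[-20,22,15] → ·
    (1,3)@(3, 7): e=[0,0,17] → ·  [on edge]
  covered (2 px):
    · · · · · █ · ·
    · · · · █ · · ·
    · · · · · · · ·
    · · · · · · · ·
T1:
  2·area = 42  (B↔C swapped to make it positive)
  edge (14, 3)→(0, 8): d=(-14,5) right/bottom  bias=-1
  edge (0, 8)→(14, 0): d=(14,-8) top-left  bias=+0
  edge (14, 0)→(14, 3): d=(0,3) right/bottom  bias=-1
    (6,0)@(13, 1): e=[33,6,3] → █
    (7,0)@(15, 1): e=[23,22,-3] → ·
    (4,1)@(9, 3): e=[25,2,15] → █
    (5,1)@(11, 3): e=[15,18,9] → █
    (7,1)@(15, 3): e=[-5,50,-3] → ·
    (3,2)@(7, 5): e=[7,14,21] → █
    (4,2)@(9, 5): e=[-3,30,15] → ·
    (5,2)@(11, 5): e=[-13,46,9] → ·
    (6,2)@(13, 5): e=[-23,62,3] → ·
    (3,3)@(7, 7): e=[-21,42,21] → ·
  covered (5 px):
    · · · · · · █ ·
    · · · · █ █ █ ·
    · · · █ · · · ·
    · · · · · · · ·

Answer: 7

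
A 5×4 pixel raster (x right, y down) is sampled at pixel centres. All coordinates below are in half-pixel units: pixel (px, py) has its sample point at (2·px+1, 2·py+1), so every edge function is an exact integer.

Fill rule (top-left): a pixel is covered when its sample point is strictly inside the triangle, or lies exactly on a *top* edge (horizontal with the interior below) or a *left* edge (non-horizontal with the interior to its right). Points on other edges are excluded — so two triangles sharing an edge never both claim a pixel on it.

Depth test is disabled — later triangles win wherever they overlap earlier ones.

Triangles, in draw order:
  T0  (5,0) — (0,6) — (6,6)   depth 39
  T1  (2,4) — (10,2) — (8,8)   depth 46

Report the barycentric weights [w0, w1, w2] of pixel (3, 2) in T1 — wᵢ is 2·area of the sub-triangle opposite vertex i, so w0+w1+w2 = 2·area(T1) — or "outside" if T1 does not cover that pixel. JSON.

T0:
  2·area = 36  (B↔C swapped to make it positive)
  edge (5, 0)→(6, 6): d=(1,6) right/bottom  bias=-1
  edge (6, 6)→(0, 6): d=(-6,0) right/bottom  bias=-1
  edge (0, 6)→(5, 0): d=(5,-6) top-left  bias=+0
    (2,0)@(5, 1): e=[1,30,5] → #
    (3,0)@(7, 1): e=[-11,30,17] → ·
    (1,1)@(3, 3): e=[15,18,3] → #
    (3,1)@(7, 3): e=[-9,18,27] → ·
    (0,2)@(1, 5): e=[29,6,1] → #
    (3,2)@(7, 5): e=[-7,6,37] → ·
    (0,3)@(1, 7): e=[31,-6,11] → ·
    (1,3)@(3, 7): e=[19,-6,23] → ·
    (2,3)@(5, 7): e=[7,-6,35] → ·
  covered (6 px):
    · · # · ·
    · # # · ·
    # # # · ·
    · · · · ·
T1:
  2·area = 44
  edge (2, 4)→(10, 2): d=(8,-2) top-left  bias=+0
  edge (10, 2)→(8, 8): d=(-2,6) right/bottom  bias=-1
  edge (8, 8)→(2, 4): d=(-6,-4) top-left  bias=+0
    (3,1)@(7, 3): e=[2,16,26] → #
    (4,1)@(9, 3): e=[6,4,34] → #
    (2,2)@(5, 5): e=[14,24,6] → #
    (4,2)@(9, 5): e=[22,0,22] → ·  [on edge]
    (2,3)@(5, 7): e=[30,20,-6] → ·
    (3,3)@(7, 7): e=[34,8,2] → #
    (4,3)@(9, 7): e=[38,-4,10] → ·
  covered (5 px):
    · · · · ·
    · · · # #
    · · # # ·
    · · · # ·

Result: [12,14,18]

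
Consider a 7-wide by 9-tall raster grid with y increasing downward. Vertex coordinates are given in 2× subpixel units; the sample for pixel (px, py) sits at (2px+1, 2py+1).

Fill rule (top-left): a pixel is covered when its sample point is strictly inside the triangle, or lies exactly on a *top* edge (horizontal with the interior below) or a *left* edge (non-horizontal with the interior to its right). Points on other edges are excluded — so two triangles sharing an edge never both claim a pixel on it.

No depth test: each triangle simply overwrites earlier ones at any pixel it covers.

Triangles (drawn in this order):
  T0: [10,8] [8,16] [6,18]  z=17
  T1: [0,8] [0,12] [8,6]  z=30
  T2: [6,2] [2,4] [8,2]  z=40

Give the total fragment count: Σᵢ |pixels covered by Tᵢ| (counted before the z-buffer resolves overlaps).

T0:
  2·area = 12
  edge (10, 8)→(8, 16): d=(-2,8) right/bottom  bias=-1
  edge (8, 16)→(6, 18): d=(-2,2) right/bottom  bias=-1
  edge (6, 18)→(10, 8): d=(4,-10) top-left  bias=+0
    (4,5)@(9, 11): e=[2,8,2] → #
    (5,5)@(11, 11): e=[-14,4,22] → ·
    (6,5)@(13, 11): e=[-30,0,42] → ·  [on edge]
    (4,6)@(9, 13): e=[-2,4,10] → ·
    (5,6)@(11, 13): e=[-18,0,30] → ·  [on edge]
    (4,7)@(9, 15): e=[-6,0,18] → ·  [on edge]
    (3,8)@(7, 17): e=[6,0,6] → ·  [on edge]
  covered (1 px):
    · · · · · · ·
    · · · · · · ·
    · · · · · · ·
    · · · · · · ·
    · · · · · · ·
    · · · · # · ·
    · · · · · · ·
    · · · · · · ·
    · · · · · · ·
T1:
  2·area = 32  (B↔C swapped to make it positive)
  edge (0, 8)→(8, 6): d=(8,-2) top-left  bias=+0
  edge (8, 6)→(0, 12): d=(-8,6) right/bottom  bias=-1
  edge (0, 12)→(0, 8): d=(0,-4) top-left  bias=+0
    (2,3)@(5, 7): e=[2,10,20] → #
    (3,3)@(7, 7): e=[6,-2,28] → ·
    (0,4)@(1, 9): e=[10,18,4] → #
    (1,4)@(3, 9): e=[14,6,12] → #
    (2,4)@(5, 9): e=[18,-6,20] → ·
    (0,5)@(1, 11): e=[26,2,4] → #
    (1,5)@(3, 11): e=[30,-10,12] → ·
    (0,6)@(1, 13): e=[42,-14,4] → ·
  covered (4 px):
    · · · · · · ·
    · · · · · · ·
    · · · · · · ·
    · · # · · · ·
    # # · · · · ·
    # · · · · · ·
    · · · · · · ·
    · · · · · · ·
    · · · · · · ·
T2:
  2·area = 4  (B↔C swapped to make it positive)
  edge (6, 2)→(8, 2): d=(2,0) top-left  bias=+0
  edge (8, 2)→(2, 4): d=(-6,2) right/bottom  bias=-1
  edge (2, 4)→(6, 2): d=(4,-2) top-left  bias=+0
    (5,0)@(11, 1): e=[-2,0,6] → ·  [on edge]
    (2,1)@(5, 3): e=[2,0,2] → ·  [on edge]
  covered (0 px):
    · · · · · · ·
    · · · · · · ·
    · · · · · · ·
    · · · · · · ·
    · · · · · · ·
    · · · · · · ·
    · · · · · · ·
    · · · · · · ·
    · · · · · · ·

Answer: 5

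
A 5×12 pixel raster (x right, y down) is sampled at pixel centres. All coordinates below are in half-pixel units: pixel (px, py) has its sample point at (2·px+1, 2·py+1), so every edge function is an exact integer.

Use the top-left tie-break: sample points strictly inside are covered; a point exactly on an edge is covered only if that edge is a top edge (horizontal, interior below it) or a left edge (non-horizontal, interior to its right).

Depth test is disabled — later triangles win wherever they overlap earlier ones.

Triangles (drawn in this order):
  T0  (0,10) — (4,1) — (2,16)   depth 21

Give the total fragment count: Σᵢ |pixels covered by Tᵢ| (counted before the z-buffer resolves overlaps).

T0:
  2·area = 42
  edge (0, 10)→(4, 1): d=(4,-9) top-left  bias=+0
  edge (4, 1)→(2, 16): d=(-2,15) right/bottom  bias=-1
  edge (2, 16)→(0, 10): d=(-2,-6) top-left  bias=+0
    (1,2)@(3, 5): e=[7,7,28] → █
    (2,2)@(5, 5): e=[25,-23,40] → ·
    (1,3)@(3, 7): e=[15,3,24] → █
    (2,3)@(5, 7): e=[33,-27,36] → ·
    (0,4)@(1, 9): e=[5,29,8] → █
    (1,4)@(3, 9): e=[23,-1,20] → ·
    (0,5)@(1, 11): e=[13,25,4] → █
    (1,5)@(3, 11): e=[31,-5,16] → ·
    (0,6)@(1, 13): e=[21,21,0] → █  [on edge]
    (1,6)@(3, 13): e=[39,-9,12] → ·
    (0,7)@(1, 15): e=[29,17,-4] → ·
    (1,9)@(3, 19): e=[63,-21,0] → ·  [on edge]
  covered (5 px):
    · · · · ·
    · · · · ·
    · █ · · ·
    · █ · · ·
    █ · · · ·
    █ · · · ·
    █ · · · ·
    · · · · ·
    · · · · ·
    · · · · ·
    · · · · ·
    · · · · ·

Answer: 5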